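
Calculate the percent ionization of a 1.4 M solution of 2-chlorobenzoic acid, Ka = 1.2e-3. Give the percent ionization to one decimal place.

2.9%

ClC6H4COOH ⇌ ClC6H4COO- + H+; let x = [H+] at equilibrium.
x ≈ √(Ka·C₀) = √(1.2 × 10^-3 × 1.4) = 4.10 × 10^-2 M
% ionization = x/C₀ × 100% = 4.10 × 10^-2/1.4 × 100% = 2.9%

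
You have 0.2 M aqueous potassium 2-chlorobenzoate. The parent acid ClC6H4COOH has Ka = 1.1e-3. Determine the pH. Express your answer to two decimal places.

ClC6H4COO- is the conjugate base of the weak acid ClC6H4COOH.
Kb = Kw/Ka = 1.0×10^-14 / 1.1 × 10^-3 = 9.09 × 10^-12
Kb = [OH-]²/(0.2 − [OH-]) = 9.09 × 10^-12
Since Kb ≪ C₀, [OH-] ≈ √(Kb·C₀) = 1.35 × 10^-6 M.
([OH-]/C₀ = 0.00067% < 5%, so the approximation holds.)
pOH = 5.87, so pH = 14.00 − pOH = 8.13

pH = 8.13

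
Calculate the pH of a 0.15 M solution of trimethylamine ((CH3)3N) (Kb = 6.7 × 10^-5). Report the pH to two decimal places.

(CH3)3N + H2O ⇌ (CH3)3NH+ + OH-
Kb = [OH-]²/(0.15 − [OH-]) = 6.7 × 10^-5
Assume [OH-] ≪ 0.15: [OH-] ≈ √(6.7 × 10^-5 × 0.15) = 3.17 × 10^-3 M
Check: 2.1% ionized — well under 5%, approximation valid.
pOH = 2.50, so pH = 14.00 − pOH = 11.50

pH = 11.50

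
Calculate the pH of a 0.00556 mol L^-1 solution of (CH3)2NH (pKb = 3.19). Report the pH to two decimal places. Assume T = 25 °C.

pH = 11.20

(CH3)2NH + H2O ⇌ (CH3)2NH2+ + OH-
Kb = 10^(−3.19) = 6.46 × 10^-4
Kb = x²/(0.00556 − x) = 6.46 × 10^-4
x is not negligible relative to C₀; solve x² + 0.000646·x − 3.59e-06 = 0.
x = [−0.000646 + √(0.000646² + 1.44e-05)]/2 = 1.60 × 10^-3 M
pOH = 2.80, so pH = 14.00 − pOH = 11.20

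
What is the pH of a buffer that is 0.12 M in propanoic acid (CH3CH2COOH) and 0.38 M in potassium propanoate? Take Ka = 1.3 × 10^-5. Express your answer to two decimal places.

pH = 5.39

pKa = −log(1.3 × 10^-5) = 4.886
Using pH = pKa + log([base]/[acid]) with [base]/[acid] = 0.38/0.12:
pH = 4.886 + (+0.501) = 5.39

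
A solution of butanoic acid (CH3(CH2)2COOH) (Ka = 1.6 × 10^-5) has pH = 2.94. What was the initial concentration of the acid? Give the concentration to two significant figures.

[H+] = 10^(-2.94) = 1.15 × 10^-3 M = x
Ka = x²/(C₀ − x) ⇒ C₀ = x + x²/Ka
C₀ = 1.15 × 10^-3 + (1.15 × 10^-3)²/(1.6 × 10^-5) = 8.38 × 10^-2 M

C₀ = 8.4 × 10^-2 M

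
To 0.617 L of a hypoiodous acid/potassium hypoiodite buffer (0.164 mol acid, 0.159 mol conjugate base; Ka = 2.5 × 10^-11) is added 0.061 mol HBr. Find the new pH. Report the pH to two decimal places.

Added H+ converts OI- to HOI: HOI → 0.225 mol, OI- → 0.098 mol.
pKa = −log(2.5 × 10^-11) = 10.602
Henderson–Hasselbalch with mole ratio 0.098/0.225: pH = 10.602 + (-0.361)

pH = 10.24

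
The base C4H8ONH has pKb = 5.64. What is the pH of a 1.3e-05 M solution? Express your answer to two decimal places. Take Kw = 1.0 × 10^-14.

C4H8ONH + H2O ⇌ C4H8ONH2+ + OH-
Kb = 10^(−5.64) = 2.29 × 10^-6
Kb = x²/(1.3e-05 − x) = 2.29 × 10^-6
Here C₀/Kb ≈ 5.68, so the small-x approximation fails. Use the quadratic:
x = [−2.29e-06 + √(2.29e-06² + 1.19e-10)]/2 = 4.43 × 10^-6 M
pOH = −log(4.43 × 10^-6) = 5.35; pH = 14.00 − 5.35 = 8.65

pH = 8.65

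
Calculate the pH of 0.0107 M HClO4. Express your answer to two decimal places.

HClO4 is a strong acid and dissociates completely, so [H+] = 0.0107 M.
pH = -log(0.0107) = 1.97

pH = 1.97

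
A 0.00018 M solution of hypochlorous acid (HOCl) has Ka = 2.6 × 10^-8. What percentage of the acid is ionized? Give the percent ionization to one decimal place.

1.2%

HOCl ⇌ OCl- + H+; let x = [H+] at equilibrium.
x ≈ √(Ka·C₀) = √(2.6 × 10^-8 × 0.00018) = 2.16 × 10^-6 M
% ionization = x/C₀ × 100% = 2.16 × 10^-6/0.00018 × 100% = 1.2%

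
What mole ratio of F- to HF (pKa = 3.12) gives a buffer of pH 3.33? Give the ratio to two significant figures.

pH = pKa + log(r) ⇒ log(r) = 3.33 − 3.12 = +0.21
r = [F-]/[HF] = 10^(+0.21) = 1.62

ratio = 1.6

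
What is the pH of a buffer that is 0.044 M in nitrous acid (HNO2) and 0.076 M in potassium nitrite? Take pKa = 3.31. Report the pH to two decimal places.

pH = 3.55

Using pH = pKa + log([base]/[acid]) with [base]/[acid] = 0.076/0.044:
pH = 3.31 + (+0.237) = 3.55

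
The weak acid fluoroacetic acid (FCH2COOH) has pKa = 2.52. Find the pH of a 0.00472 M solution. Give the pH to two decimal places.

FCH2COOH ⇌ FCH2COO- + H+
Ka = 10^(−2.52) = 3.02 × 10^-3
Ka = [H+]²/(0.00472 − [H+]) = 3.02 × 10^-3
[H+] is not negligible relative to C₀; solve [H+]² + 0.00302·[H+] − 1.43e-05 = 0.
[H+] = [−0.00302 + √(0.00302² + 5.7e-05)]/2 = 2.56 × 10^-3 M
pH = −log(2.56 × 10^-3) = 2.59

pH = 2.59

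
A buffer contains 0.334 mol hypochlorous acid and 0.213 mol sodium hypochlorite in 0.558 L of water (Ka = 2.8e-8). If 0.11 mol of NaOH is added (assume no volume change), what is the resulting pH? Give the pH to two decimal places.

After neutralization: n(HOCl) = 0.224 mol, n(OCl-) = 0.323 mol.
pKa = −log(2.8 × 10^-8) = 7.553
Henderson–Hasselbalch with mole ratio 0.323/0.224: pH = 7.553 + (+0.159)

pH = 7.71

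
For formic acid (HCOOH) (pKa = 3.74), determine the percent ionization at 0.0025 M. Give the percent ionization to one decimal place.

HCOOH ⇌ HCOO- + H+; let x = [H+] at equilibrium.
Ka = 10^(−3.74) = 1.82 × 10^-4
Solve x² + 0.000182x − 4.55e-07 = 0 → x = 5.90 × 10^-4 M
% ionization = x/C₀ × 100% = 5.90 × 10^-4/0.0025 × 100% = 23.6%

23.6%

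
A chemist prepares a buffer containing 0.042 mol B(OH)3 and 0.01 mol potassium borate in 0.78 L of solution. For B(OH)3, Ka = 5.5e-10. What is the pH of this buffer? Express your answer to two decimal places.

pH = 8.64

pKa = −log(5.5 × 10^-10) = 9.260
pH = pKa + log([A⁻]/[HA]) = 9.260 + log(0.01/0.042)
pH = 9.260 + (-0.623) = 8.64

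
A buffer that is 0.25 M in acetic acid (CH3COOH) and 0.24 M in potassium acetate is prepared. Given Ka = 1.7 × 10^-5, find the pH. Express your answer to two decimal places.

pH = 4.75

pKa = −log(1.7 × 10^-5) = 4.770
Using pH = pKa + log([base]/[acid]) with [base]/[acid] = 0.24/0.25:
pH = 4.770 + (-0.018) = 4.75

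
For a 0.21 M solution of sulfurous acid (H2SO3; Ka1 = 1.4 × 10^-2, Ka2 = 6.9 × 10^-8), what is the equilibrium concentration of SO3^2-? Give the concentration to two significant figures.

6.9 × 10^-8 M

First ionization gives [H+] ≈ [HSO3-] = 4.77 × 10^-2 M.
Second step: Ka2 = [H+][SO3^2-]/[HSO3-] ≈ [SO3^2-] (since [H+] ≈ [HSO3-]).
So [SO3^2-] ≈ Ka2.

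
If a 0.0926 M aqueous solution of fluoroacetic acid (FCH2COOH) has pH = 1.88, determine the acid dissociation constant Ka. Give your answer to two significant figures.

Ka = 2.2 × 10^-3

[H+] = 10^(-1.88) = 1.32 × 10^-2 M
At equilibrium [HA] = 0.0926 − 1.32 × 10^-2 = 7.94 × 10^-2 M
Ka = [H+][A-]/[HA] = (1.32 × 10^-2)² / 7.94 × 10^-2 = 2.2 × 10^-3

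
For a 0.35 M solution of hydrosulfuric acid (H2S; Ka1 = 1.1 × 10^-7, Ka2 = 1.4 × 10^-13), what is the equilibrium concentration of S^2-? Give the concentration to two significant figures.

First ionization gives [H+] ≈ [HS-] = 1.96 × 10^-4 M.
Second step: Ka2 = [H+][S^2-]/[HS-] ≈ [S^2-] (since [H+] ≈ [HS-]).
So [S^2-] ≈ Ka2.

1.4 × 10^-13 M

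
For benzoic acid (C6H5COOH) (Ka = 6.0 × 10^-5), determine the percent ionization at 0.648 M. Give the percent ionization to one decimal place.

1.0%

C6H5COOH ⇌ C6H5COO- + H+; let x = [H+] at equilibrium.
x ≈ √(Ka·C₀) = √(6.0 × 10^-5 × 0.648) = 6.24 × 10^-3 M
% ionization = x/C₀ × 100% = 6.24 × 10^-3/0.648 × 100% = 1.0%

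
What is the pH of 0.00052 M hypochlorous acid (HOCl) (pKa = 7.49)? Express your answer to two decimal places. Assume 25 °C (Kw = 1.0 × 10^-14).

pH = 5.39

HOCl ⇌ OCl- + H+
Ka = 10^(−7.49) = 3.24 × 10^-8
Ka = [H+]²/(0.00052 − [H+]) = 3.24 × 10^-8
Assume [H+] ≪ 0.00052: [H+] ≈ √(3.24 × 10^-8 × 0.00052) = 4.10 × 10^-6 M
pH = −log(4.10 × 10^-6) = 5.39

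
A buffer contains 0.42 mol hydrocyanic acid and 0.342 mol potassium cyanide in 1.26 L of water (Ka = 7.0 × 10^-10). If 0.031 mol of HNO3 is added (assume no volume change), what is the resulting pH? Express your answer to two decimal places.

pH = 8.99

After neutralization: n(HCN) = 0.451 mol, n(CN-) = 0.311 mol.
pKa = −log(7.0 × 10^-10) = 9.155
pH = pKa + log(n_CN-/n_HCN) = 9.155 + log(0.311/0.451) = 9.155 + (-0.161)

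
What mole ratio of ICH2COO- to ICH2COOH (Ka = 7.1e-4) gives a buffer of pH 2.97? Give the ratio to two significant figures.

pKa = -log(7.1 × 10^-4) = 3.149
pH = pKa + log(r) ⇒ log(r) = 2.97 − 3.149 = -0.179
r = [ICH2COO-]/[ICH2COOH] = 10^(-0.179) = 0.662

ratio = 0.66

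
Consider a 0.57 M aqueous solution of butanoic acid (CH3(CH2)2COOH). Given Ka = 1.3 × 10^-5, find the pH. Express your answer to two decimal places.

pH = 2.57

CH3(CH2)2COOH ⇌ CH3(CH2)2COO- + H+
From the ICE table, Ka = x²/(0.57 − x) = 1.3 × 10^-5.
Since Ka ≪ C₀, x ≈ √(Ka·C₀) = 2.72 × 10^-3 M.
Check: 0.48% ionized — well under 5%, approximation valid.
pH = −log(2.72 × 10^-3) = 2.57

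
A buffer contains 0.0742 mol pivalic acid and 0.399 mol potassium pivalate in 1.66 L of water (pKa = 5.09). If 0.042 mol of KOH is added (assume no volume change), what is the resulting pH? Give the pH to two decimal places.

OH- converts (CH3)3CCOOH to (CH3)3CCOO-: (CH3)3CCOOH → 0.0322 mol, (CH3)3CCOO- → 0.441 mol.
Henderson–Hasselbalch with mole ratio 0.441/0.0322: pH = 5.09 + (+1.137)

pH = 6.23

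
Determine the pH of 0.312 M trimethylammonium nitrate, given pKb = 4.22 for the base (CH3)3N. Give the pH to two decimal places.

pH = 5.14

(CH3)3NH+ is the conjugate acid of the weak base (CH3)3N.
Kb = 10^(−4.22) = 6.03 × 10^-5
Ka = Kw/Kb = 1.0×10^-14 / 6.03 × 10^-5 = 1.66 × 10^-10
Let x = [H+] at equilibrium. Ka = x²/(0.312 − x).
Neglecting x in the denominator: x = √(1.66 × 10^-10 × 0.312) = 7.20 × 10^-6 M
pH = −log[H+] = −log(7.20 × 10^-6) = 5.14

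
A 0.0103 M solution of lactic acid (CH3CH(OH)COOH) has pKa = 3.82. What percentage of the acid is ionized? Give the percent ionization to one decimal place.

CH3CH(OH)COOH ⇌ CH3CH(OH)COO- + H+; let x = [H+] at equilibrium.
Ka = 10^(−3.82) = 1.51 × 10^-4
Solve x² + 0.000151x − 1.56e-06 = 0 → x = 1.17 × 10^-3 M
Fraction ionized = 1.17 × 10^-3 / 0.0103 = 0.1136 → 11.4%

11.4%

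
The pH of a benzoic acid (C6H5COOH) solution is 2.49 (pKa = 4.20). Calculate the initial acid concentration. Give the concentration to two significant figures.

[H+] = 10^(-2.49) = 3.24 × 10^-3 M = x
Ka = 10^(−4.20) = 6.31 × 10^-5
Ka = x²/(C₀ − x) ⇒ C₀ = x + x²/Ka
C₀ = 3.24 × 10^-3 + (3.24 × 10^-3)²/(6.31 × 10^-5) = 1.70 × 10^-1 M

C₀ = 1.7 × 10^-1 M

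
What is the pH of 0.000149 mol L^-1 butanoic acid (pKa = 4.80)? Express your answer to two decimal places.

pH = 4.38

CH3(CH2)2COOH ⇌ CH3(CH2)2COO- + H+
Ka = 10^(−4.80) = 1.58 × 10^-5
Let x = [H+] at equilibrium. Ka = x²/(0.000149 − x).
The 5% rule fails; solving x² + Ka·x − Ka·C₀ = 0 exactly:
x = (−Ka + √(Ka² + 4·Ka·C₀))/2 = 4.13 × 10^-5 M
pH = −log[H+] = −log(4.13 × 10^-5) = 4.38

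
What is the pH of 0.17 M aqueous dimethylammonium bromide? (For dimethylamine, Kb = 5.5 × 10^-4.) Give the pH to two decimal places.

pH = 5.75

(CH3)2NH2+ is the conjugate acid of the weak base (CH3)2NH.
Ka = Kw/Kb = 1.0×10^-14 / 5.5 × 10^-4 = 1.82 × 10^-11
Ka = [H+]²/(0.17 − [H+]) = 1.82 × 10^-11
Since Ka ≪ C₀, [H+] ≈ √(Ka·C₀) = 1.76 × 10^-6 M.
([H+]/C₀ = 0.001% < 5%, so the approximation holds.)
pH = −log[H+] = −log(1.76 × 10^-6) = 5.75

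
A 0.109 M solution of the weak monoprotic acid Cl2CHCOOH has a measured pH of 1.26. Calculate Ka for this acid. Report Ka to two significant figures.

[H+] = 10^(-1.26) = 5.50 × 10^-2 M
At equilibrium [HA] = 0.109 − 5.50 × 10^-2 = 5.40 × 10^-2 M
Ka = [H+][A-]/[HA] = (5.50 × 10^-2)² / 5.40 × 10^-2 = 5.6 × 10^-2

Ka = 5.6 × 10^-2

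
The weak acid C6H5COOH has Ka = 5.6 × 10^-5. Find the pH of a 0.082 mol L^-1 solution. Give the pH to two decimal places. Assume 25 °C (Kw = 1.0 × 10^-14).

pH = 2.67

C6H5COOH ⇌ C6H5COO- + H+
Ka = [H+]²/(0.082 − [H+]) = 5.6 × 10^-5
Neglecting [H+] in the denominator: [H+] = √(5.6 × 10^-5 × 0.082) = 2.14 × 10^-3 M
Check: 2.6% ionized — well under 5%, approximation valid.
pH = −log[H+] = −log(2.14 × 10^-3) = 2.67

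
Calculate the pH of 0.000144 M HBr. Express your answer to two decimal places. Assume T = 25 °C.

pH = 3.84

HBr is a strong acid and dissociates completely, so [H+] = 0.000144 M.
pH = -log(0.000144) = 3.84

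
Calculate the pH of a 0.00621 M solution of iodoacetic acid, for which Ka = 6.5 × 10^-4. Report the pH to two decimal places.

pH = 2.77

ICH2COOH ⇌ ICH2COO- + H+
From the ICE table, Ka = [H+]²/(0.00621 − [H+]) = 6.5 × 10^-4.
Here C₀/Ka ≈ 9.55, so the small-[H+] approximation fails. Use the quadratic:
[H+] = (−Ka + √(Ka² + 4·Ka·C₀))/2 = 1.71 × 10^-3 M
pH = −log(1.71 × 10^-3) = 2.77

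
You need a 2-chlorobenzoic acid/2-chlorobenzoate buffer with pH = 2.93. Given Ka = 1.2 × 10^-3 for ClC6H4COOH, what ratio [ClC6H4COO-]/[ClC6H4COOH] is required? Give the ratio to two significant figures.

ratio = 1.0

pKa = -log(1.2 × 10^-3) = 2.921
pH = pKa + log(r) ⇒ log(r) = 2.93 − 2.921 = +0.009
r = [ClC6H4COO-]/[ClC6H4COOH] = 10^(+0.009) = 1.02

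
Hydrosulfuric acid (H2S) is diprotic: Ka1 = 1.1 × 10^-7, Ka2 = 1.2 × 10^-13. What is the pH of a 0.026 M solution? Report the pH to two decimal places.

pH = 4.27

Ka1 ≫ Ka2, so treat the first dissociation as the only significant source of H+.
Ka1 = x²/(0.026 − x) = 1.1 × 10^-7
x ≈ √(1.1 × 10^-7 × 0.026) = 5.35 × 10^-5 M
pH = −log(5.35 × 10^-5) = 4.27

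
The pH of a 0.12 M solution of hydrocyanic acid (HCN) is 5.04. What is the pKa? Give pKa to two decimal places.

[H+] = 10^(-5.04) = 9.12 × 10^-6 M
At equilibrium [HA] = 0.12 − 9.12 × 10^-6 = 1.20 × 10^-1 M
Ka = [H+][A-]/[HA] = (9.12 × 10^-6)² / 1.20 × 10^-1 = 6.93 × 10^-10
pKa = -log(6.93 × 10^-10) = 9.16

pKa = 9.16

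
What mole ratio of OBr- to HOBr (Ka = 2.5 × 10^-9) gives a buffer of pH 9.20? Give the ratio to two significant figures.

pKa = -log(2.5 × 10^-9) = 8.602
pH = pKa + log(r) ⇒ log(r) = 9.20 − 8.602 = +0.598
r = [OBr-]/[HOBr] = 10^(+0.598) = 3.96

ratio = 4.0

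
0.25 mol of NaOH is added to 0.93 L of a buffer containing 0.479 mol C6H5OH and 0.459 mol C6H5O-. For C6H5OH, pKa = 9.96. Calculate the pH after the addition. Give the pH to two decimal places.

After neutralization: n(C6H5OH) = 0.229 mol, n(C6H5O-) = 0.709 mol.
pH = pKa + log([A⁻]/[HA]) = 9.96 + log(0.709/0.229) = 9.96 +0.491

pH = 10.45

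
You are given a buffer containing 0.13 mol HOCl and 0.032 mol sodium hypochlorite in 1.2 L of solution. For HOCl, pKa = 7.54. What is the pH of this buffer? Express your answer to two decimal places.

Henderson–Hasselbalch: pH = pKa + log([OCl-]/[HOCl]) = 7.54 + log(0.032/0.13)
pH = 7.54 + (-0.609) = 6.93

pH = 6.93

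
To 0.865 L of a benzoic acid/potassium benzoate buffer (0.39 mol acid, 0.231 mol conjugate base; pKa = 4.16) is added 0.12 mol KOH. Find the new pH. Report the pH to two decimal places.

OH- converts C6H5COOH to C6H5COO-: C6H5COOH → 0.27 mol, C6H5COO- → 0.351 mol.
pH = pKa + log(n_C6H5COO-/n_C6H5COOH) = 4.16 + log(0.351/0.27) = 4.16 + (+0.114)

pH = 4.27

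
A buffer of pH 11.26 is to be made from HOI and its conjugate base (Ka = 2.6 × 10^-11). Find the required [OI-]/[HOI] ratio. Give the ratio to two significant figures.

pKa = -log(2.6 × 10^-11) = 10.585
pH = pKa + log(r) ⇒ log(r) = 11.26 − 10.585 = +0.675
r = [OI-]/[HOI] = 10^(+0.675) = 4.73

ratio = 4.7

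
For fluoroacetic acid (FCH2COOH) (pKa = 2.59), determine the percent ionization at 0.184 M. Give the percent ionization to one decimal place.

11.1%

FCH2COOH ⇌ FCH2COO- + H+; let x = [H+] at equilibrium.
Ka = 10^(−2.59) = 2.57 × 10^-3
Solve x² + 0.00257x − 0.000473 = 0 → x = 2.05 × 10^-2 M
% ionization = x/C₀ × 100% = 2.05 × 10^-2/0.184 × 100% = 11.1%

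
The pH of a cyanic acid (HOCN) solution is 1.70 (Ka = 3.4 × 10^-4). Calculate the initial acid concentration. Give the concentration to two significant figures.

[H+] = 10^(-1.70) = 2.00 × 10^-2 M = x
Ka = x²/(C₀ − x) ⇒ C₀ = x + x²/Ka
C₀ = 2.00 × 10^-2 + (2.00 × 10^-2)²/(3.4 × 10^-4) = 1.20 M

C₀ = 1.2 M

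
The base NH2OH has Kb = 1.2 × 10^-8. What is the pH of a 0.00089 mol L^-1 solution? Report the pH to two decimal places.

NH2OH + H2O ⇌ NH3OH+ + OH-
Let x = [OH-] at equilibrium. Kb = x²/(0.00089 − x).
Assume x ≪ 0.00089: x ≈ √(1.2 × 10^-8 × 0.00089) = 3.27 × 10^-6 M
(x/C₀ = 0.37% < 5%, so the approximation holds.)
pOH = −log(3.27 × 10^-6) = 5.49; pH = 14.00 − 5.49 = 8.51

pH = 8.51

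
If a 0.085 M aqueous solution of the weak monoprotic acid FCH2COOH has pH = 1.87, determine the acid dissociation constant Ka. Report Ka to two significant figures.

Ka = 2.5 × 10^-3

[H+] = 10^(-1.87) = 1.35 × 10^-2 M
At equilibrium [HA] = 0.085 − 1.35 × 10^-2 = 7.15 × 10^-2 M
Ka = [H+][A-]/[HA] = (1.35 × 10^-2)² / 7.15 × 10^-2 = 2.5 × 10^-3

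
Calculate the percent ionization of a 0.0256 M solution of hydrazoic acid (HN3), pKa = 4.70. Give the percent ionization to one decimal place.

HN3 ⇌ N3- + H+; let x = [H+] at equilibrium.
Ka = 10^(−4.70) = 2.00 × 10^-5
x ≈ √(Ka·C₀) = √(2.00 × 10^-5 × 0.0256) = 7.16 × 10^-4 M
% ionization = x/C₀ × 100% = 7.16 × 10^-4/0.0256 × 100% = 2.8%

2.8%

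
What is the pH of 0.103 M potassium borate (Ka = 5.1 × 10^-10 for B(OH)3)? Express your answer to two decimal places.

pH = 11.15

B(OH)4- is the conjugate base of the weak acid B(OH)3.
Kb = Kw/Ka = 1.0×10^-14 / 5.1 × 10^-10 = 1.96 × 10^-5
Kb = [OH-]²/(0.103 − [OH-]) = 1.96 × 10^-5
Since Kb ≪ C₀, [OH-] ≈ √(Kb·C₀) = 1.42 × 10^-3 M.
pOH = 2.85, so pH = 14.00 − pOH = 11.15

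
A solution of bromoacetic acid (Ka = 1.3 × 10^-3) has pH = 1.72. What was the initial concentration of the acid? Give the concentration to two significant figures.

C₀ = 3.0 × 10^-1 M

[H+] = 10^(-1.72) = 1.91 × 10^-2 M = x
Ka = x²/(C₀ − x) ⇒ C₀ = x + x²/Ka
C₀ = 1.91 × 10^-2 + (1.91 × 10^-2)²/(1.3 × 10^-3) = 3.00 × 10^-1 M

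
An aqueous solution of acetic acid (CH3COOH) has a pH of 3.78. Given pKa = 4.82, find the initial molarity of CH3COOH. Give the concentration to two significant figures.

C₀ = 2.0 × 10^-3 M

[H+] = 10^(-3.78) = 1.66 × 10^-4 M = x
Ka = 10^(−4.82) = 1.51 × 10^-5
Ka = x²/(C₀ − x) ⇒ C₀ = x + x²/Ka
C₀ = 1.66 × 10^-4 + (1.66 × 10^-4)²/(1.51 × 10^-5) = 1.99 × 10^-3 M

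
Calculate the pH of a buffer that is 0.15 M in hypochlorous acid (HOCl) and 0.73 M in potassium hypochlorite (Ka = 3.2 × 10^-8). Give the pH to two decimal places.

pKa = −log(3.2 × 10^-8) = 7.495
Using pH = pKa + log([base]/[acid]) with [base]/[acid] = 0.73/0.15:
pH = 7.495 + (+0.687) = 8.18

pH = 8.18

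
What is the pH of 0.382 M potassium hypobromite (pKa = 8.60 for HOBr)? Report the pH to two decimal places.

pH = 11.09

OBr- is the conjugate base of the weak acid HOBr.
Ka = 10^(−8.60) = 2.51 × 10^-9
Kb = Kw/Ka = 1.0×10^-14 / 2.51 × 10^-9 = 3.98 × 10^-6
Let x = [OH-] at equilibrium. Kb = x²/(0.382 − x).
Assume x ≪ 0.382: x ≈ √(3.98 × 10^-6 × 0.382) = 1.23 × 10^-3 M
Check: 0.32% ionized — well under 5%, approximation valid.
pOH = −log(1.23 × 10^-3) = 2.91; pH = 14.00 − 2.91 = 11.09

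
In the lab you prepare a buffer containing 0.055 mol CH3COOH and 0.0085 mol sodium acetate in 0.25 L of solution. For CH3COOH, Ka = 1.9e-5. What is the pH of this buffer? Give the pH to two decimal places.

pKa = −log(1.9 × 10^-5) = 4.721
Henderson–Hasselbalch: pH = pKa + log([CH3COO-]/[CH3COOH]) = 4.721 + log(0.0085/0.055)
pH = 4.721 + (-0.811) = 3.91

pH = 3.91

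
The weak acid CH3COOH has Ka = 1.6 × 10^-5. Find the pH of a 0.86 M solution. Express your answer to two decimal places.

CH3COOH ⇌ CH3COO- + H+
From the ICE table, Ka = [H+]²/(0.86 − [H+]) = 1.6 × 10^-5.
Since Ka ≪ C₀, [H+] ≈ √(Ka·C₀) = 3.71 × 10^-3 M.
pH = −log[H+] = −log(3.71 × 10^-3) = 2.43

pH = 2.43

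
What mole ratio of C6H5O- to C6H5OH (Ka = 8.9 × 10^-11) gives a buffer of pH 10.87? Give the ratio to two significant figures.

pKa = -log(8.9 × 10^-11) = 10.051
pH = pKa + log(r) ⇒ log(r) = 10.87 − 10.051 = +0.819
r = [C6H5O-]/[C6H5OH] = 10^(+0.819) = 6.59

ratio = 6.6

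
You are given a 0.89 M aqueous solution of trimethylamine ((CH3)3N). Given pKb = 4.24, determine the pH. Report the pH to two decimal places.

pH = 11.85

(CH3)3N + H2O ⇌ (CH3)3NH+ + OH-
Kb = 10^(−4.24) = 5.75 × 10^-5
From the ICE table, Kb = [OH-]²/(0.89 − [OH-]) = 5.75 × 10^-5.
Since Kb ≪ C₀, [OH-] ≈ √(Kb·C₀) = 7.15 × 10^-3 M.
pOH = 2.15, so pH = 14.00 − pOH = 11.85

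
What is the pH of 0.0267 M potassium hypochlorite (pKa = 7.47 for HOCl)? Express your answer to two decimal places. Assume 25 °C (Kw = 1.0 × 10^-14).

pH = 9.95

OCl- is the conjugate base of the weak acid HOCl.
Ka = 10^(−7.47) = 3.39 × 10^-8
Kb = Kw/Ka = 1.0×10^-14 / 3.39 × 10^-8 = 2.95 × 10^-7
Let x = [OH-] at equilibrium. Kb = x²/(0.0267 − x).
Assume x ≪ 0.0267: x ≈ √(2.95 × 10^-7 × 0.0267) = 8.87 × 10^-5 M
(x/C₀ = 0.33% < 5%, so the approximation holds.)
pOH = 4.05, so pH = 14.00 − pOH = 9.95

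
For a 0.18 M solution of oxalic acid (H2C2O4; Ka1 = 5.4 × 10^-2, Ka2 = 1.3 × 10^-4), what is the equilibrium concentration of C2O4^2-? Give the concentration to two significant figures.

1.3 × 10^-4 M

First ionization gives [H+] ≈ [HC2O4-] = 7.52 × 10^-2 M.
Second step: Ka2 = [H+][C2O4^2-]/[HC2O4-] ≈ [C2O4^2-] (since [H+] ≈ [HC2O4-]).
So [C2O4^2-] ≈ Ka2.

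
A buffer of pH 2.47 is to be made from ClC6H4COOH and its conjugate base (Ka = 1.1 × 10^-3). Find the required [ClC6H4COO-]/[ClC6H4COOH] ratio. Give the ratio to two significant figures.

pKa = -log(1.1 × 10^-3) = 2.959
pH = pKa + log(r) ⇒ log(r) = 2.47 − 2.959 = -0.489
r = [ClC6H4COO-]/[ClC6H4COOH] = 10^(-0.489) = 0.324

ratio = 0.32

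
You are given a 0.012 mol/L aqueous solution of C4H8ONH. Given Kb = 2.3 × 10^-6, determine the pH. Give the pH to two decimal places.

C4H8ONH + H2O ⇌ C4H8ONH2+ + OH-
From the ICE table, Kb = [OH-]²/(0.012 − [OH-]) = 2.3 × 10^-6.
Assume [OH-] ≪ 0.012: [OH-] ≈ √(2.3 × 10^-6 × 0.012) = 1.66 × 10^-4 M
pOH = −log(1.66 × 10^-4) = 3.78; pH = 14.00 − 3.78 = 10.22

pH = 10.22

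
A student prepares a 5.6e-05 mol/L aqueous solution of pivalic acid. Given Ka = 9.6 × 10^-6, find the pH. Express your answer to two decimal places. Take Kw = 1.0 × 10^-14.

pH = 4.72

(CH3)3CCOOH ⇌ (CH3)3CCOO- + H+
Ka = [H+]²/(5.6e-05 − [H+]) = 9.6 × 10^-6
The 5% rule fails; solving [H+]² + Ka·[H+] − Ka·C₀ = 0 exactly:
[H+] = [−9.6e-06 + √(9.6e-06² + 2.15e-09)]/2 = 1.89 × 10^-5 M
pH = −log(1.89 × 10^-5) = 4.72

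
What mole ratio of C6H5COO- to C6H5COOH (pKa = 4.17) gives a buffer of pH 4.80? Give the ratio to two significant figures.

pH = pKa + log(r) ⇒ log(r) = 4.80 − 4.17 = +0.63
r = [C6H5COO-]/[C6H5COOH] = 10^(+0.63) = 4.27

ratio = 4.3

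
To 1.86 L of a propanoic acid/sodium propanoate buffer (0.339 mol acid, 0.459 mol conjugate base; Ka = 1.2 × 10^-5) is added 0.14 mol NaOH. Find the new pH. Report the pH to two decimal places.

OH- converts CH3CH2COOH to CH3CH2COO-: CH3CH2COOH → 0.199 mol, CH3CH2COO- → 0.599 mol.
pKa = −log(1.2 × 10^-5) = 4.921
pH = pKa + log(n_CH3CH2COO-/n_CH3CH2COOH) = 4.921 + log(0.599/0.199) = 4.921 + (+0.479)

pH = 5.40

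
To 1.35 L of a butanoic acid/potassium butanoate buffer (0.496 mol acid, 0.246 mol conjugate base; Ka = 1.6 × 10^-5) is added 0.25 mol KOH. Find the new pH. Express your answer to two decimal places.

pH = 5.10

OH- converts CH3(CH2)2COOH to CH3(CH2)2COO-: CH3(CH2)2COOH → 0.246 mol, CH3(CH2)2COO- → 0.496 mol.
pKa = −log(1.6 × 10^-5) = 4.796
pH = pKa + log([A⁻]/[HA]) = 4.796 + log(0.496/0.246) = 4.796 +0.305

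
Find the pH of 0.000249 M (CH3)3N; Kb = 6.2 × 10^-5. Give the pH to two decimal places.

(CH3)3N + H2O ⇌ (CH3)3NH+ + OH-
Let x = [OH-] at equilibrium. Kb = x²/(0.000249 − x).
x is not negligible relative to C₀; solve x² + 6.2e-05·x − 1.54e-08 = 0.
x = [−6.2e-05 + √(6.2e-05² + 6.18e-08)]/2 = 9.71 × 10^-5 M
pOH = 4.01, so pH = 14.00 − pOH = 9.99

pH = 9.99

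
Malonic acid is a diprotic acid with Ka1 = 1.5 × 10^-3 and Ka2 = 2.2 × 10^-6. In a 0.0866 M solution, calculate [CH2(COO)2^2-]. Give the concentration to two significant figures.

2.2 × 10^-6 M

First ionization gives [H+] ≈ [CH2(COOH)COO-] = 1.07 × 10^-2 M.
Second step: Ka2 = [H+][CH2(COO)2^2-]/[CH2(COOH)COO-] ≈ [CH2(COO)2^2-] (since [H+] ≈ [CH2(COOH)COO-]).
So [CH2(COO)2^2-] ≈ Ka2.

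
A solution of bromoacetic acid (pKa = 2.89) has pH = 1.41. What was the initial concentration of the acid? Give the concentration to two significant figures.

[H+] = 10^(-1.41) = 3.89 × 10^-2 M = x
Ka = 10^(−2.89) = 1.29 × 10^-3
Ka = x²/(C₀ − x) ⇒ C₀ = x + x²/Ka
C₀ = 3.89 × 10^-2 + (3.89 × 10^-2)²/(1.29 × 10^-3) = 1.21 M

C₀ = 1.2 M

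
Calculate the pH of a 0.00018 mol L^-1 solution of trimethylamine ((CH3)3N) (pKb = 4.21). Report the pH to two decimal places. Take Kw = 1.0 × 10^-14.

pH = 9.90

(CH3)3N + H2O ⇌ (CH3)3NH+ + OH-
Kb = 10^(−4.21) = 6.17 × 10^-5
From the ICE table, Kb = [OH-]²/(0.00018 − [OH-]) = 6.17 × 10^-5.
[OH-] is not negligible relative to C₀; solve [OH-]² + 6.17e-05·[OH-] − 1.11e-08 = 0.
[OH-] = [−6.17e-05 + √(6.17e-05² + 4.44e-08)]/2 = 7.90 × 10^-5 M
pOH = −log(7.90 × 10^-5) = 4.10; pH = 14.00 − 4.10 = 9.90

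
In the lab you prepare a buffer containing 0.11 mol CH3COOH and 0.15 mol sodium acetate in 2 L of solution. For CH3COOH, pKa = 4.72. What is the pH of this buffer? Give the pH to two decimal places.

Using pH = pKa + log([base]/[acid]) with [base]/[acid] = 0.15/0.11:
pH = 4.72 + (+0.135) = 4.85

pH = 4.85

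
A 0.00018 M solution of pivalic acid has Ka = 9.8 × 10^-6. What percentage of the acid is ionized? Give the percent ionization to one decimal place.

(CH3)3CCOOH ⇌ (CH3)3CCOO- + H+; let x = [H+] at equilibrium.
Ka = x²/(C₀ − x); solving the quadratic gives x = 3.74 × 10^-5 M.
% ionization = x/C₀ × 100% = 3.74 × 10^-5/0.00018 × 100% = 20.8%

20.8%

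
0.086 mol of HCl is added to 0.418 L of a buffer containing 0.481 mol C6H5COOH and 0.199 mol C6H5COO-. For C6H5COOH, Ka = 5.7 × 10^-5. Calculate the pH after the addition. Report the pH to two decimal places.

pH = 3.54

Added H+ converts C6H5COO- to C6H5COOH: C6H5COOH → 0.567 mol, C6H5COO- → 0.113 mol.
pKa = −log(5.7 × 10^-5) = 4.244
Henderson–Hasselbalch with mole ratio 0.113/0.567: pH = 4.244 + (-0.701)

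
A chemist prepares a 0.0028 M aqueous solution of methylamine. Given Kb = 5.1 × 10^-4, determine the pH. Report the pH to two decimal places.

CH3NH2 + H2O ⇌ CH3NH3+ + OH-
Kb = x²/(0.0028 − x) = 5.1 × 10^-4
The 5% rule fails; solving x² + Kb·x − Kb·C₀ = 0 exactly:
x = [−0.00051 + √(0.00051² + 5.71e-06)]/2 = 9.67 × 10^-4 M
pOH = −log(9.67 × 10^-4) = 3.01; pH = 14.00 − 3.01 = 10.99

pH = 10.99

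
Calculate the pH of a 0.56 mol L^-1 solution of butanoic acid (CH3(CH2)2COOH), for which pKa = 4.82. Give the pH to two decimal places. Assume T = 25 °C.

pH = 2.54

CH3(CH2)2COOH ⇌ CH3(CH2)2COO- + H+
Ka = 10^(−4.82) = 1.51 × 10^-5
Ka = [H+]²/(0.56 − [H+]) = 1.51 × 10^-5
Since Ka ≪ C₀, [H+] ≈ √(Ka·C₀) = 2.91 × 10^-3 M.
Check: 0.52% ionized — well under 5%, approximation valid.
pH = −log(2.91 × 10^-3) = 2.54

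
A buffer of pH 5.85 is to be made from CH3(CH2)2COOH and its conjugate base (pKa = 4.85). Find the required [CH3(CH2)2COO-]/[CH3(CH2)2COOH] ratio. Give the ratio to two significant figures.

pH = pKa + log(r) ⇒ log(r) = 5.85 − 4.85 = +1.00
r = [CH3(CH2)2COO-]/[CH3(CH2)2COOH] = 10^(+1.00) = 10

ratio = 10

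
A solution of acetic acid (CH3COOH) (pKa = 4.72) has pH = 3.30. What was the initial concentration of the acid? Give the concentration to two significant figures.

[H+] = 10^(-3.30) = 5.01 × 10^-4 M = x
Ka = 10^(−4.72) = 1.91 × 10^-5
Ka = x²/(C₀ − x) ⇒ C₀ = x + x²/Ka
C₀ = 5.01 × 10^-4 + (5.01 × 10^-4)²/(1.91 × 10^-5) = 1.36 × 10^-2 M

C₀ = 1.4 × 10^-2 M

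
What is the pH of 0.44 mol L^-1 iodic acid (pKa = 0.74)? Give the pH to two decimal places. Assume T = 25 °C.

HIO3 ⇌ IO3- + H+
Ka = 10^(−0.74) = 1.82 × 10^-1
Ka = x²/(0.44 − x) = 1.82 × 10^-1
The 5% rule fails; solving x² + Ka·x − Ka·C₀ = 0 exactly:
x = [−0.182 + √(0.182² + 0.32)]/2 = 2.06 × 10^-1 M
pH = −log[H+] = −log(2.06 × 10^-1) = 0.69

pH = 0.69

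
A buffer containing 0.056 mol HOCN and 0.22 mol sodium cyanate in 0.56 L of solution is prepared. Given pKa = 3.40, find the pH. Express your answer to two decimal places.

Henderson–Hasselbalch: pH = pKa + log([OCN-]/[HOCN]) = 3.40 + log(0.22/0.056)
pH = 3.40 + (+0.594) = 3.99

pH = 3.99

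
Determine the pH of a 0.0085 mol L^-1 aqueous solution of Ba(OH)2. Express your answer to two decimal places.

Ba(OH)2 is a strong base (each formula unit releases 2 OH-); [OH-] = 0.017 M.
pOH = -log(0.017) = 1.77
pH = 14.00 - 1.77 = 12.23

pH = 12.23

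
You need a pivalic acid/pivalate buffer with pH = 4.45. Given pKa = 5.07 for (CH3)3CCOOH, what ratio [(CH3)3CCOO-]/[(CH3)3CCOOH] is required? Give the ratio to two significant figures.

pH = pKa + log(r) ⇒ log(r) = 4.45 − 5.07 = -0.62
r = [(CH3)3CCOO-]/[(CH3)3CCOOH] = 10^(-0.62) = 0.24

ratio = 0.24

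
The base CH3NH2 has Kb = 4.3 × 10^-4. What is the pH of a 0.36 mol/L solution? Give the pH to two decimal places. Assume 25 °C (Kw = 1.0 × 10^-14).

pH = 12.09

CH3NH2 + H2O ⇌ CH3NH3+ + OH-
Let x = [OH-] at equilibrium. Kb = x²/(0.36 − x).
Neglecting x in the denominator: x = √(4.3 × 10^-4 × 0.36) = 1.24 × 10^-2 M
(x/C₀ = 3.5% < 5%, so the approximation holds.)
pOH = 1.91, so pH = 14.00 − pOH = 12.09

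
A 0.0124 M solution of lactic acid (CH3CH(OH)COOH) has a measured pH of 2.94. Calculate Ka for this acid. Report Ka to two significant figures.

[H+] = 10^(-2.94) = 1.15 × 10^-3 M
At equilibrium [HA] = 0.0124 − 1.15 × 10^-3 = 1.12 × 10^-2 M
Ka = [H+][A-]/[HA] = (1.15 × 10^-3)² / 1.12 × 10^-2 = 1.2 × 10^-4

Ka = 1.2 × 10^-4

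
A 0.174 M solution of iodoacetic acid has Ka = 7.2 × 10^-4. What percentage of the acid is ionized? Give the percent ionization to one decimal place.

ICH2COOH ⇌ ICH2COO- + H+; let x = [H+] at equilibrium.
Solve x² + 0.00072x − 0.000125 = 0 → x = 1.08 × 10^-2 M
Fraction ionized = 1.08 × 10^-2 / 0.174 = 0.0621 → 6.2%

6.2%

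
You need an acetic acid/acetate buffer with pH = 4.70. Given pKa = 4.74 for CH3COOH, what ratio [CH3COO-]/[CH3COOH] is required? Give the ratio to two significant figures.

pH = pKa + log(r) ⇒ log(r) = 4.70 − 4.74 = -0.04
r = [CH3COO-]/[CH3COOH] = 10^(-0.04) = 0.912

ratio = 0.91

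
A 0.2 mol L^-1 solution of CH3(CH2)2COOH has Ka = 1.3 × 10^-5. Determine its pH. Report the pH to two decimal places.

CH3(CH2)2COOH ⇌ CH3(CH2)2COO- + H+
From the ICE table, Ka = [H+]²/(0.2 − [H+]) = 1.3 × 10^-5.
Neglecting [H+] in the denominator: [H+] = √(1.3 × 10^-5 × 0.2) = 1.61 × 10^-3 M
pH = −log(1.61 × 10^-3) = 2.79

pH = 2.79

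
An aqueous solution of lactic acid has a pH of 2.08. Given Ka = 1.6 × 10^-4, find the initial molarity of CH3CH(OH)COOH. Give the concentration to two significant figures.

[H+] = 10^(-2.08) = 8.32 × 10^-3 M = x
Ka = x²/(C₀ − x) ⇒ C₀ = x + x²/Ka
C₀ = 8.32 × 10^-3 + (8.32 × 10^-3)²/(1.6 × 10^-4) = 4.41 × 10^-1 M

C₀ = 4.4 × 10^-1 M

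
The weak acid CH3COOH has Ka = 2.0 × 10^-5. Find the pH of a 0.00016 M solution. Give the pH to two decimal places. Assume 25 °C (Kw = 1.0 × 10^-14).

pH = 4.32

CH3COOH ⇌ CH3COO- + H+
From the ICE table, Ka = x²/(0.00016 − x) = 2.0 × 10^-5.
Here C₀/Ka ≈ 8, so the small-x approximation fails. Use the quadratic:
x = [−2e-05 + √(2e-05² + 1.28e-08)]/2 = 4.74 × 10^-5 M
pH = −log[H+] = −log(4.74 × 10^-5) = 4.32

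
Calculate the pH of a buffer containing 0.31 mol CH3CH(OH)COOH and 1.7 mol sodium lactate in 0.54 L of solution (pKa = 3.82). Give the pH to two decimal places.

pH = 4.56

pH = pKa + log([A⁻]/[HA]) = 3.82 + log(1.7/0.31)
pH = 3.82 + (+0.739) = 4.56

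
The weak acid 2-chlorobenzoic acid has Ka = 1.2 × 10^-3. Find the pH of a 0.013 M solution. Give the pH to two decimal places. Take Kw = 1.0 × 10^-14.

pH = 2.47

ClC6H4COOH ⇌ ClC6H4COO- + H+
From the ICE table, Ka = [H+]²/(0.013 − [H+]) = 1.2 × 10^-3.
[H+] is not negligible relative to C₀; solve [H+]² + 0.0012·[H+] − 1.56e-05 = 0.
[H+] = [−0.0012 + √(0.0012² + 6.24e-05)]/2 = 3.39 × 10^-3 M
pH = −log[H+] = −log(3.39 × 10^-3) = 2.47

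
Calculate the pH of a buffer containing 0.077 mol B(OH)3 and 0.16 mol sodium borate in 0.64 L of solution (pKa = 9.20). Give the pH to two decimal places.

pH = 9.52

Using pH = pKa + log([base]/[acid]) with [base]/[acid] = 0.16/0.077:
pH = 9.20 + (+0.318) = 9.52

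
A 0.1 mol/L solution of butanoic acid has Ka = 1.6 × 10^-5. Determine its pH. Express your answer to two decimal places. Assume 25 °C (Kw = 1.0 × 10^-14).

pH = 2.90

CH3(CH2)2COOH ⇌ CH3(CH2)2COO- + H+
From the ICE table, Ka = [H+]²/(0.1 − [H+]) = 1.6 × 10^-5.
Assume [H+] ≪ 0.1: [H+] ≈ √(1.6 × 10^-5 × 0.1) = 1.26 × 10^-3 M
([H+]/C₀ = 1.3% < 5%, so the approximation holds.)
pH = −log(1.26 × 10^-3) = 2.90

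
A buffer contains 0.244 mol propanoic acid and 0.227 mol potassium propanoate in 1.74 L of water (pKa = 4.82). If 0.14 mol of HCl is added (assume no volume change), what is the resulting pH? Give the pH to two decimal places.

Added H+ converts CH3CH2COO- to CH3CH2COOH: CH3CH2COOH → 0.384 mol, CH3CH2COO- → 0.087 mol.
Henderson–Hasselbalch with mole ratio 0.087/0.384: pH = 4.82 + (-0.645)

pH = 4.18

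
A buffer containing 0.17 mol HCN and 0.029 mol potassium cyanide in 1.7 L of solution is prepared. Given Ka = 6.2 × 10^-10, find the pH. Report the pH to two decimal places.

pKa = −log(6.2 × 10^-10) = 9.208
Henderson–Hasselbalch: pH = pKa + log([CN-]/[HCN]) = 9.208 + log(0.029/0.17)
pH = 9.208 + (-0.768) = 8.44

pH = 8.44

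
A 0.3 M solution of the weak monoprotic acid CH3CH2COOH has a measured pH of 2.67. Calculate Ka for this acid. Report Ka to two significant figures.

[H+] = 10^(-2.67) = 2.14 × 10^-3 M
At equilibrium [HA] = 0.3 − 2.14 × 10^-3 = 2.98 × 10^-1 M
Ka = [H+][A-]/[HA] = (2.14 × 10^-3)² / 2.98 × 10^-1 = 1.5 × 10^-5

Ka = 1.5 × 10^-5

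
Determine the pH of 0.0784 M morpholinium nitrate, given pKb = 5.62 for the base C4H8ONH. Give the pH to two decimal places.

pH = 4.74

C4H8ONH2+ is the conjugate acid of the weak base C4H8ONH.
Kb = 10^(−5.62) = 2.40 × 10^-6
Ka = Kw/Kb = 1.0×10^-14 / 2.40 × 10^-6 = 4.17 × 10^-9
From the ICE table, Ka = [H+]²/(0.0784 − [H+]) = 4.17 × 10^-9.
Neglecting [H+] in the denominator: [H+] = √(4.17 × 10^-9 × 0.0784) = 1.81 × 10^-5 M
pH = −log(1.81 × 10^-5) = 4.74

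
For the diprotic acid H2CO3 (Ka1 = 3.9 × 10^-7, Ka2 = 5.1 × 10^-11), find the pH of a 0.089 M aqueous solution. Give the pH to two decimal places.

Ka1 ≫ Ka2, so treat the first dissociation as the only significant source of H+.
Ka1 = x²/(0.089 − x) = 3.9 × 10^-7
x ≈ √(3.9 × 10^-7 × 0.089) = 1.86 × 10^-4 M
pH = −log(1.86 × 10^-4) = 3.73

pH = 3.73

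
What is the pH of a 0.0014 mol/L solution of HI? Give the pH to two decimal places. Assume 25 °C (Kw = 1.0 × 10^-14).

pH = 2.85

HI is a strong acid and dissociates completely, so [H+] = 0.0014 M.
pH = -log(0.0014) = 2.85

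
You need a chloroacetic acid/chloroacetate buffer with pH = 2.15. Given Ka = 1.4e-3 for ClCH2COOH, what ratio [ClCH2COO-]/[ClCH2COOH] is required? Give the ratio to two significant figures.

pKa = -log(1.4 × 10^-3) = 2.854
pH = pKa + log(r) ⇒ log(r) = 2.15 − 2.854 = -0.704
r = [ClCH2COO-]/[ClCH2COOH] = 10^(-0.704) = 0.198

ratio = 0.20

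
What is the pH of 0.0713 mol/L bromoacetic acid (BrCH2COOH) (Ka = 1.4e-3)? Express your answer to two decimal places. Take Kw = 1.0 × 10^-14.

BrCH2COOH ⇌ BrCH2COO- + H+
From the ICE table, Ka = [H+]²/(0.0713 − [H+]) = 1.4 × 10^-3.
[H+] is not negligible relative to C₀; solve [H+]² + 0.0014·[H+] − 9.98e-05 = 0.
[H+] = (−Ka + √(Ka² + 4·Ka·C₀))/2 = 9.32 × 10^-3 M
pH = −log(9.32 × 10^-3) = 2.03

pH = 2.03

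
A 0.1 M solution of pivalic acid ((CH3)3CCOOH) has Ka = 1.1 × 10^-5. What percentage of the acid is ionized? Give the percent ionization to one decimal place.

1.0%

(CH3)3CCOOH ⇌ (CH3)3CCOO- + H+; let x = [H+] at equilibrium.
x ≈ √(Ka·C₀) = √(1.1 × 10^-5 × 0.1) = 1.05 × 10^-3 M
% ionization = x/C₀ × 100% = 1.05 × 10^-3/0.1 × 100% = 1.0%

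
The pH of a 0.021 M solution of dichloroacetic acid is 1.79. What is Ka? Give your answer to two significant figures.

[H+] = 10^(-1.79) = 1.62 × 10^-2 M
At equilibrium [HA] = 0.021 − 1.62 × 10^-2 = 4.80 × 10^-3 M
Ka = [H+][A-]/[HA] = (1.62 × 10^-2)² / 4.80 × 10^-3 = 5.5 × 10^-2

Ka = 5.5 × 10^-2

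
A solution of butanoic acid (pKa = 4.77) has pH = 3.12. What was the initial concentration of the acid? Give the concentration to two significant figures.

C₀ = 3.5 × 10^-2 M

[H+] = 10^(-3.12) = 7.59 × 10^-4 M = x
Ka = 10^(−4.77) = 1.70 × 10^-5
Ka = x²/(C₀ − x) ⇒ C₀ = x + x²/Ka
C₀ = 7.59 × 10^-4 + (7.59 × 10^-4)²/(1.70 × 10^-5) = 3.46 × 10^-2 M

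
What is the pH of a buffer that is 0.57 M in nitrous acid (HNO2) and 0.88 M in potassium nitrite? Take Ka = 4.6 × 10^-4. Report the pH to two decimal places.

pH = 3.53

pKa = −log(4.6 × 10^-4) = 3.337
Henderson–Hasselbalch: pH = pKa + log([NO2-]/[HNO2]) = 3.337 + log(0.88/0.57)
pH = 3.337 + (+0.189) = 3.53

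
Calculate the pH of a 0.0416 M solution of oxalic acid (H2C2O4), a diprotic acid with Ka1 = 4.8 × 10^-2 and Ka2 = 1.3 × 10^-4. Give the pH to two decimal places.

pH = 1.57

Since Ka1 ≫ Ka2, the first ionization dominates [H+].
Ka1 = x²/(0.0416 − x) = 4.8 × 10^-2
Solving the quadratic: x = (−Ka1 + √(Ka1² + 4·Ka1·C₀))/2 = 2.67 × 10^-2 M
pH = −log(2.67 × 10^-2) = 1.57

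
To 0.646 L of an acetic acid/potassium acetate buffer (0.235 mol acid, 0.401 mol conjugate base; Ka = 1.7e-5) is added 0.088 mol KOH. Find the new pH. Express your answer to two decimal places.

pH = 5.29

OH- converts CH3COOH to CH3COO-: CH3COOH → 0.147 mol, CH3COO- → 0.489 mol.
pKa = −log(1.7 × 10^-5) = 4.770
pH = pKa + log(n_CH3COO-/n_CH3COOH) = 4.770 + log(0.489/0.147) = 4.770 + (+0.522)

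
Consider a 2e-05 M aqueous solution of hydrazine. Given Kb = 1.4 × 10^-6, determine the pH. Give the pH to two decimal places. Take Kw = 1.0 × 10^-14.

pH = 8.67

N2H4 + H2O ⇌ N2H5+ + OH-
Let x = [OH-] at equilibrium. Kb = x²/(2e-05 − x).
Here C₀/Kb ≈ 14.3, so the small-x approximation fails. Use the quadratic:
x = (−Kb + √(Kb² + 4·Kb·C₀))/2 = 4.64 × 10^-6 M
pOH = −log(4.64 × 10^-6) = 5.33; pH = 14.00 − 5.33 = 8.67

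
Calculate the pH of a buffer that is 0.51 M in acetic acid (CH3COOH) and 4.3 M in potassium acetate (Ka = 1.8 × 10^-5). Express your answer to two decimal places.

pH = 5.67

pKa = −log(1.8 × 10^-5) = 4.745
Henderson–Hasselbalch: pH = pKa + log([CH3COO-]/[CH3COOH]) = 4.745 + log(4.3/0.51)
pH = 4.745 + (+0.926) = 5.67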